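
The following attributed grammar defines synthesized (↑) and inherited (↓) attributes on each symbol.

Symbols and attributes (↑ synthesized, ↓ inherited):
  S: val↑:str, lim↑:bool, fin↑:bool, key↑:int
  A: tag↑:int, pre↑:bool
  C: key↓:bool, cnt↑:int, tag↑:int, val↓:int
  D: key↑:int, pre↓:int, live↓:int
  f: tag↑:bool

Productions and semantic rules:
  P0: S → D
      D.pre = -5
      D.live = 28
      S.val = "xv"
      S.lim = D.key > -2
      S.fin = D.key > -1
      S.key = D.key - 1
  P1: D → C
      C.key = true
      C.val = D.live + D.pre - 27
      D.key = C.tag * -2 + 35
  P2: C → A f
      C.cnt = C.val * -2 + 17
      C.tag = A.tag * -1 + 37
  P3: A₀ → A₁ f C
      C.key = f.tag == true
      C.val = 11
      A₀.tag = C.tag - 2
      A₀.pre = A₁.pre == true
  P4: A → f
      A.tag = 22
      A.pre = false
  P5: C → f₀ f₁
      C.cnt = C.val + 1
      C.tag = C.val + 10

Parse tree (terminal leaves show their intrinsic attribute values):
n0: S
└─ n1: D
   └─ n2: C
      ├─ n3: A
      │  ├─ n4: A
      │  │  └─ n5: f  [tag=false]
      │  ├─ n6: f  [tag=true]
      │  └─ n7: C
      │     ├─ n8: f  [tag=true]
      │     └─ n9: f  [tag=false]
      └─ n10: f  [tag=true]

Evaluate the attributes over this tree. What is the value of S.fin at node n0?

false

1. n1.pre = -5  [-5]
2. n1.live = 28  [28]
3. n2.key = true  [true]
4. n2.val = -4  [D.live + D.pre - 27]
5. n5.tag = false  [terminal]
6. n4.tag = 22  [22]
7. n4.pre = false  [false]
8. n6.tag = true  [terminal]
9. n7.key = true  [f.tag == true]
10. n7.val = 11  [11]
11. n8.tag = true  [terminal]
12. n9.tag = false  [terminal]
13. n7.cnt = 12  [C.val + 1]
14. n7.tag = 21  [C.val + 10]
15. n3.tag = 19  [C.tag - 2]
16. n3.pre = false  [A₁.pre == true]
17. n10.tag = true  [terminal]
18. n2.cnt = 25  [C.val * -2 + 17]
19. n2.tag = 18  [A.tag * -1 + 37]
20. n1.key = -1  [C.tag * -2 + 35]
21. n0.val = "xv"  ["xv"]
22. n0.lim = true  [D.key > -2]
23. n0.fin = false  [D.key > -1]
24. n0.key = -2  [D.key - 1]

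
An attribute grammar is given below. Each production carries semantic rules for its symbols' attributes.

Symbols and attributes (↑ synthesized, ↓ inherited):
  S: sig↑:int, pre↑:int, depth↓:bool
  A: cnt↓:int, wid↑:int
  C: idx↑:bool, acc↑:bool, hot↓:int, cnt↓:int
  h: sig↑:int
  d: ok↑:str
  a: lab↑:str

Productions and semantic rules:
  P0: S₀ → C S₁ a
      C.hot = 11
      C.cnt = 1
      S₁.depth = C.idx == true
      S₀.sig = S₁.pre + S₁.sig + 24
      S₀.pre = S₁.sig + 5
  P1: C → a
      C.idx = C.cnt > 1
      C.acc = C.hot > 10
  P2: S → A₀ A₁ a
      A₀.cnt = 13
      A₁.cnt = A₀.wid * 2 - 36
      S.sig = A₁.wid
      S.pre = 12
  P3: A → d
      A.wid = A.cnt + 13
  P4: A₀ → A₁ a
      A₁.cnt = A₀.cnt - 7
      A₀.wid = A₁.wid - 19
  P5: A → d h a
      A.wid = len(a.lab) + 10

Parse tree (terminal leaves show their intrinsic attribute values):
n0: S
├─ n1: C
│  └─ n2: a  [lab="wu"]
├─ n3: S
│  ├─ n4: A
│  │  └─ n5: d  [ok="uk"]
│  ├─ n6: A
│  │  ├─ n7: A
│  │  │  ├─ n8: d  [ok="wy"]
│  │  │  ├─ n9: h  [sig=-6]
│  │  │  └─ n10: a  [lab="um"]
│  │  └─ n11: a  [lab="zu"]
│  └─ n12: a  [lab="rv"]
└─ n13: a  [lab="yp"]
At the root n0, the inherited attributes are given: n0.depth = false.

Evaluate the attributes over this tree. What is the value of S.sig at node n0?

29

1. n0.depth = false  [given at root]
2. n1.hot = 11  [11]
3. n1.cnt = 1  [1]
4. n2.lab = "wu"  [terminal]
5. n1.idx = false  [C.cnt > 1]
6. n1.acc = true  [C.hot > 10]
7. n3.depth = false  [C.idx == true]
8. n4.cnt = 13  [13]
9. n5.ok = "uk"  [terminal]
10. n4.wid = 26  [A.cnt + 13]
11. n6.cnt = 16  [A₀.wid * 2 - 36]
12. n7.cnt = 9  [A₀.cnt - 7]
13. n8.ok = "wy"  [terminal]
14. n9.sig = -6  [terminal]
15. n10.lab = "um"  [terminal]
16. n7.wid = 12  [len(a.lab) + 10]
17. n11.lab = "zu"  [terminal]
18. n6.wid = -7  [A₁.wid - 19]
19. n12.lab = "rv"  [terminal]
20. n3.sig = -7  [A₁.wid]
21. n3.pre = 12  [12]
22. n13.lab = "yp"  [terminal]
23. n0.sig = 29  [S₁.pre + S₁.sig + 24]
24. n0.pre = -2  [S₁.sig + 5]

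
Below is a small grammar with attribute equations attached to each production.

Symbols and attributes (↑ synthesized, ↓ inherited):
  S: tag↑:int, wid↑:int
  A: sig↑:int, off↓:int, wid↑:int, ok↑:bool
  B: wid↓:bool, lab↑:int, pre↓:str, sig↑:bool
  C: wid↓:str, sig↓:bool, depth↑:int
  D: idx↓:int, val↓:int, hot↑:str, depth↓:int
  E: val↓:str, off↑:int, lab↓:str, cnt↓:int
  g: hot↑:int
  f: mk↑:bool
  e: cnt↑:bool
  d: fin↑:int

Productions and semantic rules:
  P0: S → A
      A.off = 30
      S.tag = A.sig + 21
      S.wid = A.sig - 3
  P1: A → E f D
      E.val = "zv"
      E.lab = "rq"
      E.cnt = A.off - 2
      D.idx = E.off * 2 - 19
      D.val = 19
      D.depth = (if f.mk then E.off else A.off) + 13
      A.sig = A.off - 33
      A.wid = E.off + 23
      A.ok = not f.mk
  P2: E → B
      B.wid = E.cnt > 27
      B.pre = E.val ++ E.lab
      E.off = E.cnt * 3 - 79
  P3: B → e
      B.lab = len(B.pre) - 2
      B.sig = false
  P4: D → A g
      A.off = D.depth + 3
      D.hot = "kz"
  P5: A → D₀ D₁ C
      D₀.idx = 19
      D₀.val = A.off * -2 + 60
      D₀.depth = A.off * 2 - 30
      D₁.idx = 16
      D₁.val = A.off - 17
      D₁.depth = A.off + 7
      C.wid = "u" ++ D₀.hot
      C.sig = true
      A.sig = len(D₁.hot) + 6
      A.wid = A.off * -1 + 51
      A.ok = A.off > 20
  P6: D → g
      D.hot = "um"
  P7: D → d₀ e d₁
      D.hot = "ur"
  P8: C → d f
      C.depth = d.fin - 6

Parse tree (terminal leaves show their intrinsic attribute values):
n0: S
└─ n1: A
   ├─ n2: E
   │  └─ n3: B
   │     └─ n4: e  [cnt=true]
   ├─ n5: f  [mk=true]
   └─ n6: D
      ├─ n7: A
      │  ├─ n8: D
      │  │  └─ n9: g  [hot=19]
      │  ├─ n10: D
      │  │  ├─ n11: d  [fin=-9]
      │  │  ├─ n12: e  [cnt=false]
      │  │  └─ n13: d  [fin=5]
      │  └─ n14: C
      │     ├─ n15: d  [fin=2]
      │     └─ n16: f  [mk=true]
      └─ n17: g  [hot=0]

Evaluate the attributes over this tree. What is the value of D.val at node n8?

18

1. n1.off = 30  [30]
2. n2.val = "zv"  ["zv"]
3. n2.lab = "rq"  ["rq"]
4. n2.cnt = 28  [A.off - 2]
5. n3.wid = true  [E.cnt > 27]
6. n3.pre = "zvrq"  [E.val ++ E.lab]
7. n4.cnt = true  [terminal]
8. n3.lab = 2  [len(B.pre) - 2]
9. n3.sig = false  [false]
10. n2.off = 5  [E.cnt * 3 - 79]
11. n5.mk = true  [terminal]
12. n6.idx = -9  [E.off * 2 - 19]
13. n6.val = 19  [19]
14. n6.depth = 18  [(if f.mk then E.off else A.off) + 13]
15. n7.off = 21  [D.depth + 3]
16. n8.idx = 19  [19]
17. n8.val = 18  [A.off * -2 + 60]
18. n8.depth = 12  [A.off * 2 - 30]
19. n9.hot = 19  [terminal]
20. n8.hot = "um"  ["um"]
21. n10.idx = 16  [16]
22. n10.val = 4  [A.off - 17]
23. n10.depth = 28  [A.off + 7]
24. n11.fin = -9  [terminal]
25. n12.cnt = false  [terminal]
26. n13.fin = 5  [terminal]
27. n10.hot = "ur"  ["ur"]
28. n14.wid = "uum"  ["u" ++ D₀.hot]
29. n14.sig = true  [true]
30. n15.fin = 2  [terminal]
31. n16.mk = true  [terminal]
32. n14.depth = -4  [d.fin - 6]
33. n7.sig = 8  [len(D₁.hot) + 6]
34. n7.wid = 30  [A.off * -1 + 51]
35. n7.ok = true  [A.off > 20]
36. n17.hot = 0  [terminal]
37. n6.hot = "kz"  ["kz"]
38. n1.sig = -3  [A.off - 33]
39. n1.wid = 28  [E.off + 23]
40. n1.ok = false  [not f.mk]
41. n0.tag = 18  [A.sig + 21]
42. n0.wid = -6  [A.sig - 3]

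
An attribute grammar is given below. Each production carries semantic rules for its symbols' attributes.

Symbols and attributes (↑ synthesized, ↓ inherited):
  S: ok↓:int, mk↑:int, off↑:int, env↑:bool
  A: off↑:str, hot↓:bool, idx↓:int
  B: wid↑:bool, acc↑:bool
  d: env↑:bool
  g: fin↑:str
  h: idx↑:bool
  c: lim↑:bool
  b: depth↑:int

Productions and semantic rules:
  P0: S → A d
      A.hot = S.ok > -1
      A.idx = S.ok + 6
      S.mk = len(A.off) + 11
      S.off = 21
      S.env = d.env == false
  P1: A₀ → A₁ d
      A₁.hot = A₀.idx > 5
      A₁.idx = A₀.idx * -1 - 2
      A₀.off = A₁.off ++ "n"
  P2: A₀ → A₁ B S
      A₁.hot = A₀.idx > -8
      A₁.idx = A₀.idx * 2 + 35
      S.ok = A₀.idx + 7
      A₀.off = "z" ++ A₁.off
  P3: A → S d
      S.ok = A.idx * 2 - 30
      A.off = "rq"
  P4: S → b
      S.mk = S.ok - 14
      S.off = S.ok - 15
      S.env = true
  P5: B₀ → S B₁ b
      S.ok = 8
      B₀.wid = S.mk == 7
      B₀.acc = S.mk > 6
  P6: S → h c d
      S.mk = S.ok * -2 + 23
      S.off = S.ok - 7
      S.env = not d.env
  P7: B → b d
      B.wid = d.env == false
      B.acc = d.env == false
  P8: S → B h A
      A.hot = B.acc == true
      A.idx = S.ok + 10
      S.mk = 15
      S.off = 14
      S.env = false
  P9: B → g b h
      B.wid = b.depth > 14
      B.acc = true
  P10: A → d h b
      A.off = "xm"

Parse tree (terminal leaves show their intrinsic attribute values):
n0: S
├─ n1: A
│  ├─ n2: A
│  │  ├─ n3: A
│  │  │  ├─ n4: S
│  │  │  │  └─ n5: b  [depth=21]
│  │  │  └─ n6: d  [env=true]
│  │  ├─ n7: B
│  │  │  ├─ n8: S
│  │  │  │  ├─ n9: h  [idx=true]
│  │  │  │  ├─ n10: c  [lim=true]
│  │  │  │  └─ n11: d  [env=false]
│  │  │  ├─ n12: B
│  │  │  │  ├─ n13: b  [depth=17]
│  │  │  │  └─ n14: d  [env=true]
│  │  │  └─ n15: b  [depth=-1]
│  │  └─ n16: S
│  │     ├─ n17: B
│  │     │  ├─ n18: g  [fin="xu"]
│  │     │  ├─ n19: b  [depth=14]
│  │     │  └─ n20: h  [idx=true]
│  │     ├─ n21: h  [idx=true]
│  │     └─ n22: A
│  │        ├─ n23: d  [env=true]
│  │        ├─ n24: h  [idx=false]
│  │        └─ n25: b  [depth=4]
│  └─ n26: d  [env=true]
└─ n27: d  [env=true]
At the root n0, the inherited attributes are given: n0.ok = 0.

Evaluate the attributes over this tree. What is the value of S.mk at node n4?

1. n0.ok = 0  [given at root]
2. n1.hot = true  [S.ok > -1]
3. n1.idx = 6  [S.ok + 6]
4. n2.hot = true  [A₀.idx > 5]
5. n2.idx = -8  [A₀.idx * -1 - 2]
6. n3.hot = false  [A₀.idx > -8]
7. n3.idx = 19  [A₀.idx * 2 + 35]
8. n4.ok = 8  [A.idx * 2 - 30]
9. n5.depth = 21  [terminal]
10. n4.mk = -6  [S.ok - 14]
11. n4.off = -7  [S.ok - 15]
12. n4.env = true  [true]
13. n6.env = true  [terminal]
14. n3.off = "rq"  ["rq"]
15. n8.ok = 8  [8]
16. n9.idx = true  [terminal]
17. n10.lim = true  [terminal]
18. n11.env = false  [terminal]
19. n8.mk = 7  [S.ok * -2 + 23]
20. n8.off = 1  [S.ok - 7]
21. n8.env = true  [not d.env]
22. n13.depth = 17  [terminal]
23. n14.env = true  [terminal]
24. n12.wid = false  [d.env == false]
25. n12.acc = false  [d.env == false]
26. n15.depth = -1  [terminal]
27. n7.wid = true  [S.mk == 7]
28. n7.acc = true  [S.mk > 6]
29. n16.ok = -1  [A₀.idx + 7]
30. n18.fin = "xu"  [terminal]
31. n19.depth = 14  [terminal]
32. n20.idx = true  [terminal]
33. n17.wid = false  [b.depth > 14]
34. n17.acc = true  [true]
35. n21.idx = true  [terminal]
36. n22.hot = true  [B.acc == true]
37. n22.idx = 9  [S.ok + 10]
38. n23.env = true  [terminal]
39. n24.idx = false  [terminal]
40. n25.depth = 4  [terminal]
41. n22.off = "xm"  ["xm"]
42. n16.mk = 15  [15]
43. n16.off = 14  [14]
44. n16.env = false  [false]
45. n2.off = "zrq"  ["z" ++ A₁.off]
46. n26.env = true  [terminal]
47. n1.off = "zrqn"  [A₁.off ++ "n"]
48. n27.env = true  [terminal]
49. n0.mk = 15  [len(A.off) + 11]
50. n0.off = 21  [21]
51. n0.env = false  [d.env == false]

-6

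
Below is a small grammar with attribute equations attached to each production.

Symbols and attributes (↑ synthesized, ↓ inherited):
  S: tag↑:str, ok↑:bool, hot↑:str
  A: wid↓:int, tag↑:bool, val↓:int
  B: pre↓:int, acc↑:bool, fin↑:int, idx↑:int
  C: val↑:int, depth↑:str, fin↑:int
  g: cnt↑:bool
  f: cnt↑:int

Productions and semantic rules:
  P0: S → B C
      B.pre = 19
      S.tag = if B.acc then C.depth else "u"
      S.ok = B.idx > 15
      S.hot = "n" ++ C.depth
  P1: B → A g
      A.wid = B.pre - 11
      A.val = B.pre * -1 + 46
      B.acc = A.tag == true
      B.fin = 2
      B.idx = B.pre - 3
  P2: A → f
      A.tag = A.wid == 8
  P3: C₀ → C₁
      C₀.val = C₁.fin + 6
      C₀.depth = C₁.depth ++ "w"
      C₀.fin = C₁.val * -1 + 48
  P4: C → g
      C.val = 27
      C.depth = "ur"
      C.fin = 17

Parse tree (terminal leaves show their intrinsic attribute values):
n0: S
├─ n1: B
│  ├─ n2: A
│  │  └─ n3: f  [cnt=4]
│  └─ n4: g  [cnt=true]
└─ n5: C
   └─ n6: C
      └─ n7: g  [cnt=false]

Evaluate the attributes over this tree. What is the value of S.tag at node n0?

"urw"

1. n1.pre = 19  [19]
2. n2.wid = 8  [B.pre - 11]
3. n2.val = 27  [B.pre * -1 + 46]
4. n3.cnt = 4  [terminal]
5. n2.tag = true  [A.wid == 8]
6. n4.cnt = true  [terminal]
7. n1.acc = true  [A.tag == true]
8. n1.fin = 2  [2]
9. n1.idx = 16  [B.pre - 3]
10. n7.cnt = false  [terminal]
11. n6.val = 27  [27]
12. n6.depth = "ur"  ["ur"]
13. n6.fin = 17  [17]
14. n5.val = 23  [C₁.fin + 6]
15. n5.depth = "urw"  [C₁.depth ++ "w"]
16. n5.fin = 21  [C₁.val * -1 + 48]
17. n0.tag = "urw"  [if B.acc then C.depth else "u"]
18. n0.ok = true  [B.idx > 15]
19. n0.hot = "nurw"  ["n" ++ C.depth]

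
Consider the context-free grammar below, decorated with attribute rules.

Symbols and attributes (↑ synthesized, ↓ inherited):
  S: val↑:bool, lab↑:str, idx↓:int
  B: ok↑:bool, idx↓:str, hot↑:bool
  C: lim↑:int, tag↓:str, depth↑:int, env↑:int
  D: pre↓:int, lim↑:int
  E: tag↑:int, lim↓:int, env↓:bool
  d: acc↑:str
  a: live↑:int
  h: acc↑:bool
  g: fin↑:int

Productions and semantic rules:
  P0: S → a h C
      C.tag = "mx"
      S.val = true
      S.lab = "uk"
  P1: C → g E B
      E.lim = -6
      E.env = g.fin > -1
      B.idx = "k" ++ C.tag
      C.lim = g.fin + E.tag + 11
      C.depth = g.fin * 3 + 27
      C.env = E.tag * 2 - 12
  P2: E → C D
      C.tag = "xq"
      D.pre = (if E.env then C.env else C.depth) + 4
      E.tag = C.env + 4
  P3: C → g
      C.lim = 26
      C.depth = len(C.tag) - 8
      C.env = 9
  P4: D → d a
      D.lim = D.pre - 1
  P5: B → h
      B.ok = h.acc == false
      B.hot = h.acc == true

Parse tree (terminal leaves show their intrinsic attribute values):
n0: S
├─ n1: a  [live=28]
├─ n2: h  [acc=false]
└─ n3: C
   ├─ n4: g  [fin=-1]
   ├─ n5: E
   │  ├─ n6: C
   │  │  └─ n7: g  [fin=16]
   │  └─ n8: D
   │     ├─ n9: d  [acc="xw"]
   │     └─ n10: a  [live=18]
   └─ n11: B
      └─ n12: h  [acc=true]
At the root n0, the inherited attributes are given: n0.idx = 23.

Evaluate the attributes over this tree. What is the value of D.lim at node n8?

1. n0.idx = 23  [given at root]
2. n1.live = 28  [terminal]
3. n2.acc = false  [terminal]
4. n3.tag = "mx"  ["mx"]
5. n4.fin = -1  [terminal]
6. n5.lim = -6  [-6]
7. n5.env = false  [g.fin > -1]
8. n6.tag = "xq"  ["xq"]
9. n7.fin = 16  [terminal]
10. n6.lim = 26  [26]
11. n6.depth = -6  [len(C.tag) - 8]
12. n6.env = 9  [9]
13. n8.pre = -2  [(if E.env then C.env else C.depth) + 4]
14. n9.acc = "xw"  [terminal]
15. n10.live = 18  [terminal]
16. n8.lim = -3  [D.pre - 1]
17. n5.tag = 13  [C.env + 4]
18. n11.idx = "kmx"  ["k" ++ C.tag]
19. n12.acc = true  [terminal]
20. n11.ok = false  [h.acc == false]
21. n11.hot = true  [h.acc == true]
22. n3.lim = 23  [g.fin + E.tag + 11]
23. n3.depth = 24  [g.fin * 3 + 27]
24. n3.env = 14  [E.tag * 2 - 12]
25. n0.val = true  [true]
26. n0.lab = "uk"  ["uk"]

-3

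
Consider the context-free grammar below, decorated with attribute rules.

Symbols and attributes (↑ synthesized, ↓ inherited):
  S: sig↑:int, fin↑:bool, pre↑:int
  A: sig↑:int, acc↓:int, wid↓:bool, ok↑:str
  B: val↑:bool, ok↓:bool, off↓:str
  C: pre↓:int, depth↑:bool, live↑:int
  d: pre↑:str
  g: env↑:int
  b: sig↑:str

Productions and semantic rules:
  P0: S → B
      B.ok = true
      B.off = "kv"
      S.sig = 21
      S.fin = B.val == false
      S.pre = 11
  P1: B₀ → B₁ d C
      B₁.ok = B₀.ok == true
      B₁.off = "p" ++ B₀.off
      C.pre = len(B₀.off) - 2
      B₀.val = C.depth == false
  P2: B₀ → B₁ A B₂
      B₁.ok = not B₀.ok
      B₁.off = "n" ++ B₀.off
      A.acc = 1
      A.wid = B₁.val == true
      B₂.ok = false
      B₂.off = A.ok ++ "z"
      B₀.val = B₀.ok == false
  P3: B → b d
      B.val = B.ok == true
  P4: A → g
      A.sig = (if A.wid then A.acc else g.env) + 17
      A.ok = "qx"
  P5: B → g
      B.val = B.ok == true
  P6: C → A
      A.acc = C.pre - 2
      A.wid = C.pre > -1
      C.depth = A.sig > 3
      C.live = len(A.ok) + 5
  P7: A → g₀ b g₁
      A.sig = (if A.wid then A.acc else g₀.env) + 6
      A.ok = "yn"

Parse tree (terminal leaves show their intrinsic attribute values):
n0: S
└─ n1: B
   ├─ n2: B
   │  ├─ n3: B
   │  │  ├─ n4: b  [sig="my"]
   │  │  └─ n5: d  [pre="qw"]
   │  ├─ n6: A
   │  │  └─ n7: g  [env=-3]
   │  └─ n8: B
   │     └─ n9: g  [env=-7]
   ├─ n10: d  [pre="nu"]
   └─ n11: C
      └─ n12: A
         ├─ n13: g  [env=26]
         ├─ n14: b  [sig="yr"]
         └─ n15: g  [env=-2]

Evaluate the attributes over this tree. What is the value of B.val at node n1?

false

1. n1.ok = true  [true]
2. n1.off = "kv"  ["kv"]
3. n2.ok = true  [B₀.ok == true]
4. n2.off = "pkv"  ["p" ++ B₀.off]
5. n3.ok = false  [not B₀.ok]
6. n3.off = "npkv"  ["n" ++ B₀.off]
7. n4.sig = "my"  [terminal]
8. n5.pre = "qw"  [terminal]
9. n3.val = false  [B.ok == true]
10. n6.acc = 1  [1]
11. n6.wid = false  [B₁.val == true]
12. n7.env = -3  [terminal]
13. n6.sig = 14  [(if A.wid then A.acc else g.env) + 17]
14. n6.ok = "qx"  ["qx"]
15. n8.ok = false  [false]
16. n8.off = "qxz"  [A.ok ++ "z"]
17. n9.env = -7  [terminal]
18. n8.val = false  [B.ok == true]
19. n2.val = false  [B₀.ok == false]
20. n10.pre = "nu"  [terminal]
21. n11.pre = 0  [len(B₀.off) - 2]
22. n12.acc = -2  [C.pre - 2]
23. n12.wid = true  [C.pre > -1]
24. n13.env = 26  [terminal]
25. n14.sig = "yr"  [terminal]
26. n15.env = -2  [terminal]
27. n12.sig = 4  [(if A.wid then A.acc else g₀.env) + 6]
28. n12.ok = "yn"  ["yn"]
29. n11.depth = true  [A.sig > 3]
30. n11.live = 7  [len(A.ok) + 5]
31. n1.val = false  [C.depth == false]
32. n0.sig = 21  [21]
33. n0.fin = true  [B.val == false]
34. n0.pre = 11  [11]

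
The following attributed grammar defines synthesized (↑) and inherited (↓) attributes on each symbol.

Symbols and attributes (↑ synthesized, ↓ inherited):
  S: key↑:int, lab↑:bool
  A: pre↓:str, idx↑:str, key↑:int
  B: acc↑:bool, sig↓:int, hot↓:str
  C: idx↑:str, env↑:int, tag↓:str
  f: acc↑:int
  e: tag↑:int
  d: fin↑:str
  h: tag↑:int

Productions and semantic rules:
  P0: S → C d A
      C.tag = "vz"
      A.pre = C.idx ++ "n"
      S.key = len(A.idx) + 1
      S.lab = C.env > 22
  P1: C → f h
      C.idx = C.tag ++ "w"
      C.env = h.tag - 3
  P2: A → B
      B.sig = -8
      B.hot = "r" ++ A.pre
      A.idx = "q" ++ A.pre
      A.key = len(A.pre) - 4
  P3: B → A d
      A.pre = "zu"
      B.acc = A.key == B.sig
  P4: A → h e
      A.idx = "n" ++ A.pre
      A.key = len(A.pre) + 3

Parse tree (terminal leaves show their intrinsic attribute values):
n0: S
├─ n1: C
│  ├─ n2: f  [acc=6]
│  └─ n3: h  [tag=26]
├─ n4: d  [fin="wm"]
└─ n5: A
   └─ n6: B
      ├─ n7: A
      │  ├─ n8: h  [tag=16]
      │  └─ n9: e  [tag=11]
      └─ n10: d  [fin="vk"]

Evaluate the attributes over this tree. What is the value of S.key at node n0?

6

1. n1.tag = "vz"  ["vz"]
2. n2.acc = 6  [terminal]
3. n3.tag = 26  [terminal]
4. n1.idx = "vzw"  [C.tag ++ "w"]
5. n1.env = 23  [h.tag - 3]
6. n4.fin = "wm"  [terminal]
7. n5.pre = "vzwn"  [C.idx ++ "n"]
8. n6.sig = -8  [-8]
9. n6.hot = "rvzwn"  ["r" ++ A.pre]
10. n7.pre = "zu"  ["zu"]
11. n8.tag = 16  [terminal]
12. n9.tag = 11  [terminal]
13. n7.idx = "nzu"  ["n" ++ A.pre]
14. n7.key = 5  [len(A.pre) + 3]
15. n10.fin = "vk"  [terminal]
16. n6.acc = false  [A.key == B.sig]
17. n5.idx = "qvzwn"  ["q" ++ A.pre]
18. n5.key = 0  [len(A.pre) - 4]
19. n0.key = 6  [len(A.idx) + 1]
20. n0.lab = true  [C.env > 22]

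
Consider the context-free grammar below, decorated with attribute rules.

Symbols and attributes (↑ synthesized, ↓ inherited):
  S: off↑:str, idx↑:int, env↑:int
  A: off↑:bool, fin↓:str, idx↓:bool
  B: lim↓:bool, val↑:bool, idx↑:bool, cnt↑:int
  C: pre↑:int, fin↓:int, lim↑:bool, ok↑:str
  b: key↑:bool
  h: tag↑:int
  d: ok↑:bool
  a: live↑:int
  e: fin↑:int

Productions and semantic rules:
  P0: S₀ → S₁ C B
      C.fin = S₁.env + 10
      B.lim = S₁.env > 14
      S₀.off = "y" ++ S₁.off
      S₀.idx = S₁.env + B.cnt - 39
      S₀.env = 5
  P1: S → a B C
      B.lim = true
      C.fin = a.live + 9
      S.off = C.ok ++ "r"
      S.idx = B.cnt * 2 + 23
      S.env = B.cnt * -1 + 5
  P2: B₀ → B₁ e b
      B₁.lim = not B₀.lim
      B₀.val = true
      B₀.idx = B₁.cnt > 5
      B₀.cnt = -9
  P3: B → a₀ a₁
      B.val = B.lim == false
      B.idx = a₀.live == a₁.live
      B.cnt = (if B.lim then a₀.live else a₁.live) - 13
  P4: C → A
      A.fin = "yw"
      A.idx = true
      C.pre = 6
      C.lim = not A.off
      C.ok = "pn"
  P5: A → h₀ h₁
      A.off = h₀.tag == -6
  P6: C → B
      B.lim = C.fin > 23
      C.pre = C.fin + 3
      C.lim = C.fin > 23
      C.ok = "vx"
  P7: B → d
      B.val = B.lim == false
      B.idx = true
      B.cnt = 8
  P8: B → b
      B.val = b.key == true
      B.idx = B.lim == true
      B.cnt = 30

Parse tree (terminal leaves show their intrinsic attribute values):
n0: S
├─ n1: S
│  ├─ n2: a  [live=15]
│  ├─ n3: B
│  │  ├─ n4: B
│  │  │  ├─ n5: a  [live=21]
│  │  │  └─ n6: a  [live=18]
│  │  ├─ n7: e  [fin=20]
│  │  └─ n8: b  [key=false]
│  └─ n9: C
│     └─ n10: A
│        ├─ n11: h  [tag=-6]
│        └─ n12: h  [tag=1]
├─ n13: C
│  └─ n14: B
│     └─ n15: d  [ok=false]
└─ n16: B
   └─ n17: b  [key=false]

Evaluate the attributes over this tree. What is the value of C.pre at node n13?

1. n2.live = 15  [terminal]
2. n3.lim = true  [true]
3. n4.lim = false  [not B₀.lim]
4. n5.live = 21  [terminal]
5. n6.live = 18  [terminal]
6. n4.val = true  [B.lim == false]
7. n4.idx = false  [a₀.live == a₁.live]
8. n4.cnt = 5  [(if B.lim then a₀.live else a₁.live) - 13]
9. n7.fin = 20  [terminal]
10. n8.key = false  [terminal]
11. n3.val = true  [true]
12. n3.idx = false  [B₁.cnt > 5]
13. n3.cnt = -9  [-9]
14. n9.fin = 24  [a.live + 9]
15. n10.fin = "yw"  ["yw"]
16. n10.idx = true  [true]
17. n11.tag = -6  [terminal]
18. n12.tag = 1  [terminal]
19. n10.off = true  [h₀.tag == -6]
20. n9.pre = 6  [6]
21. n9.lim = false  [not A.off]
22. n9.ok = "pn"  ["pn"]
23. n1.off = "pnr"  [C.ok ++ "r"]
24. n1.idx = 5  [B.cnt * 2 + 23]
25. n1.env = 14  [B.cnt * -1 + 5]
26. n13.fin = 24  [S₁.env + 10]
27. n14.lim = true  [C.fin > 23]
28. n15.ok = false  [terminal]
29. n14.val = false  [B.lim == false]
30. n14.idx = true  [true]
31. n14.cnt = 8  [8]
32. n13.pre = 27  [C.fin + 3]
33. n13.lim = true  [C.fin > 23]
34. n13.ok = "vx"  ["vx"]
35. n16.lim = false  [S₁.env > 14]
36. n17.key = false  [terminal]
37. n16.val = false  [b.key == true]
38. n16.idx = false  [B.lim == true]
39. n16.cnt = 30  [30]
40. n0.off = "ypnr"  ["y" ++ S₁.off]
41. n0.idx = 5  [S₁.env + B.cnt - 39]
42. n0.env = 5  [5]

27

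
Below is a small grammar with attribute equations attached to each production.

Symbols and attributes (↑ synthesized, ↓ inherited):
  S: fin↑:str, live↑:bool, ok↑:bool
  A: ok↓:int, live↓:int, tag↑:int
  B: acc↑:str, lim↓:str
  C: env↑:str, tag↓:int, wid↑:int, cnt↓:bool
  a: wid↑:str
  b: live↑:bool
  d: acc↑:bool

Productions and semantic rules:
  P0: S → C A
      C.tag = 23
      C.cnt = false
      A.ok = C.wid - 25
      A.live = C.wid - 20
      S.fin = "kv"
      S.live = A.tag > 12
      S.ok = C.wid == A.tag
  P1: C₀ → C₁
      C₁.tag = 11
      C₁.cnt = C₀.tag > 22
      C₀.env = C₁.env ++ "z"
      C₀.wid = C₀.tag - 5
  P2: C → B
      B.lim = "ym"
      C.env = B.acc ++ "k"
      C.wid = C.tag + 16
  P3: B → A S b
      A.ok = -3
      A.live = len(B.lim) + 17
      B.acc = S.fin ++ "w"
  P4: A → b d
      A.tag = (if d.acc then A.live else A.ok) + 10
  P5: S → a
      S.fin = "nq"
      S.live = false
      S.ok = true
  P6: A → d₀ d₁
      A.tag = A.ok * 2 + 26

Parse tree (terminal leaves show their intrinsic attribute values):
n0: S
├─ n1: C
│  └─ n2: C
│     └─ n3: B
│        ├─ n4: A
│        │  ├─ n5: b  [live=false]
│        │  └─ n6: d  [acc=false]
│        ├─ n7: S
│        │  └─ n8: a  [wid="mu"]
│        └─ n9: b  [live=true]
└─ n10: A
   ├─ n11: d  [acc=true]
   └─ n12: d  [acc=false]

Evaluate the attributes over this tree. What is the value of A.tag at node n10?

12

1. n1.tag = 23  [23]
2. n1.cnt = false  [false]
3. n2.tag = 11  [11]
4. n2.cnt = true  [C₀.tag > 22]
5. n3.lim = "ym"  ["ym"]
6. n4.ok = -3  [-3]
7. n4.live = 19  [len(B.lim) + 17]
8. n5.live = false  [terminal]
9. n6.acc = false  [terminal]
10. n4.tag = 7  [(if d.acc then A.live else A.ok) + 10]
11. n8.wid = "mu"  [terminal]
12. n7.fin = "nq"  ["nq"]
13. n7.live = false  [false]
14. n7.ok = true  [true]
15. n9.live = true  [terminal]
16. n3.acc = "nqw"  [S.fin ++ "w"]
17. n2.env = "nqwk"  [B.acc ++ "k"]
18. n2.wid = 27  [C.tag + 16]
19. n1.env = "nqwkz"  [C₁.env ++ "z"]
20. n1.wid = 18  [C₀.tag - 5]
21. n10.ok = -7  [C.wid - 25]
22. n10.live = -2  [C.wid - 20]
23. n11.acc = true  [terminal]
24. n12.acc = false  [terminal]
25. n10.tag = 12  [A.ok * 2 + 26]
26. n0.fin = "kv"  ["kv"]
27. n0.live = false  [A.tag > 12]
28. n0.ok = false  [C.wid == A.tag]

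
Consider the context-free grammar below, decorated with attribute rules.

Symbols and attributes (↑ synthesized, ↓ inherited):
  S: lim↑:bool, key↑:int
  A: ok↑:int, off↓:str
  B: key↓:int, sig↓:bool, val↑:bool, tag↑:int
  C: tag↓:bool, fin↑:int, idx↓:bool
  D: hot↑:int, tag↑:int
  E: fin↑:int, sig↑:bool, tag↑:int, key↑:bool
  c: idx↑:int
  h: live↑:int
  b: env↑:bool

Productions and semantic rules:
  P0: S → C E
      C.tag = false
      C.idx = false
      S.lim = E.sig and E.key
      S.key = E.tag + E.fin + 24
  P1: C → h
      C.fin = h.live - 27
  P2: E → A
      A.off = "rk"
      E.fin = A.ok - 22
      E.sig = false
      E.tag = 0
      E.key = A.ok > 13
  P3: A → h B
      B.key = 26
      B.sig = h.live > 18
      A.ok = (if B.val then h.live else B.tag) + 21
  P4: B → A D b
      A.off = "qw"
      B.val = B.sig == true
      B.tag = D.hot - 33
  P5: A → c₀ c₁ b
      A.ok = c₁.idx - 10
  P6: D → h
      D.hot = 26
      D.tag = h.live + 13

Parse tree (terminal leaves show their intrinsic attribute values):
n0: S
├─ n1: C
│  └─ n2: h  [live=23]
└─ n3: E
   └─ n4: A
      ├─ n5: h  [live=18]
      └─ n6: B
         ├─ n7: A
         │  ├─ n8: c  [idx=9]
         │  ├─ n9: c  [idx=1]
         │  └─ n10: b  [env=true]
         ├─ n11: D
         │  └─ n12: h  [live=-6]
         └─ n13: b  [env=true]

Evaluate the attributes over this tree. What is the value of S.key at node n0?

16

1. n1.tag = false  [false]
2. n1.idx = false  [false]
3. n2.live = 23  [terminal]
4. n1.fin = -4  [h.live - 27]
5. n4.off = "rk"  ["rk"]
6. n5.live = 18  [terminal]
7. n6.key = 26  [26]
8. n6.sig = false  [h.live > 18]
9. n7.off = "qw"  ["qw"]
10. n8.idx = 9  [terminal]
11. n9.idx = 1  [terminal]
12. n10.env = true  [terminal]
13. n7.ok = -9  [c₁.idx - 10]
14. n12.live = -6  [terminal]
15. n11.hot = 26  [26]
16. n11.tag = 7  [h.live + 13]
17. n13.env = true  [terminal]
18. n6.val = false  [B.sig == true]
19. n6.tag = -7  [D.hot - 33]
20. n4.ok = 14  [(if B.val then h.live else B.tag) + 21]
21. n3.fin = -8  [A.ok - 22]
22. n3.sig = false  [false]
23. n3.tag = 0  [0]
24. n3.key = true  [A.ok > 13]
25. n0.lim = false  [E.sig and E.key]
26. n0.key = 16  [E.tag + E.fin + 24]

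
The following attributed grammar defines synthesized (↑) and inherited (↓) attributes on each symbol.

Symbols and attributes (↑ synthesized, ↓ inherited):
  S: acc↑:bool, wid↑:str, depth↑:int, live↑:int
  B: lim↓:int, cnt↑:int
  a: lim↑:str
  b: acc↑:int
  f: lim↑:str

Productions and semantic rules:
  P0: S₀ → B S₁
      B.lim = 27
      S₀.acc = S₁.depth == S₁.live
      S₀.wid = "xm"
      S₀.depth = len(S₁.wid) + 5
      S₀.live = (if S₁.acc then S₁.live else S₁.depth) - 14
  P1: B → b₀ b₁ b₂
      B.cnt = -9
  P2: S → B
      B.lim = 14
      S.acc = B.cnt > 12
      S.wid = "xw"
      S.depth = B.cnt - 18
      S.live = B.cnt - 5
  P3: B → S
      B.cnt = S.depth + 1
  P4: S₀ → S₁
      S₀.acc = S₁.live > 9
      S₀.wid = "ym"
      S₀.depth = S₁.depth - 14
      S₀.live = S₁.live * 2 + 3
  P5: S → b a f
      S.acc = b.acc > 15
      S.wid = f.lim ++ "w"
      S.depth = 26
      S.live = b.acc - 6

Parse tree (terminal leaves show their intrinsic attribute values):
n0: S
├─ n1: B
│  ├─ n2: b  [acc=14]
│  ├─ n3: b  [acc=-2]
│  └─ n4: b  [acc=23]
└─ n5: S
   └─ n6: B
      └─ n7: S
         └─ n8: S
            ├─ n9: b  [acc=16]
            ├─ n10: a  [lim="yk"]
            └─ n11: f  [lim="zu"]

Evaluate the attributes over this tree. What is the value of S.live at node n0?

1. n1.lim = 27  [27]
2. n2.acc = 14  [terminal]
3. n3.acc = -2  [terminal]
4. n4.acc = 23  [terminal]
5. n1.cnt = -9  [-9]
6. n6.lim = 14  [14]
7. n9.acc = 16  [terminal]
8. n10.lim = "yk"  [terminal]
9. n11.lim = "zu"  [terminal]
10. n8.acc = true  [b.acc > 15]
11. n8.wid = "zuw"  [f.lim ++ "w"]
12. n8.depth = 26  [26]
13. n8.live = 10  [b.acc - 6]
14. n7.acc = true  [S₁.live > 9]
15. n7.wid = "ym"  ["ym"]
16. n7.depth = 12  [S₁.depth - 14]
17. n7.live = 23  [S₁.live * 2 + 3]
18. n6.cnt = 13  [S.depth + 1]
19. n5.acc = true  [B.cnt > 12]
20. n5.wid = "xw"  ["xw"]
21. n5.depth = -5  [B.cnt - 18]
22. n5.live = 8  [B.cnt - 5]
23. n0.acc = false  [S₁.depth == S₁.live]
24. n0.wid = "xm"  ["xm"]
25. n0.depth = 7  [len(S₁.wid) + 5]
26. n0.live = -6  [(if S₁.acc then S₁.live else S₁.depth) - 14]

-6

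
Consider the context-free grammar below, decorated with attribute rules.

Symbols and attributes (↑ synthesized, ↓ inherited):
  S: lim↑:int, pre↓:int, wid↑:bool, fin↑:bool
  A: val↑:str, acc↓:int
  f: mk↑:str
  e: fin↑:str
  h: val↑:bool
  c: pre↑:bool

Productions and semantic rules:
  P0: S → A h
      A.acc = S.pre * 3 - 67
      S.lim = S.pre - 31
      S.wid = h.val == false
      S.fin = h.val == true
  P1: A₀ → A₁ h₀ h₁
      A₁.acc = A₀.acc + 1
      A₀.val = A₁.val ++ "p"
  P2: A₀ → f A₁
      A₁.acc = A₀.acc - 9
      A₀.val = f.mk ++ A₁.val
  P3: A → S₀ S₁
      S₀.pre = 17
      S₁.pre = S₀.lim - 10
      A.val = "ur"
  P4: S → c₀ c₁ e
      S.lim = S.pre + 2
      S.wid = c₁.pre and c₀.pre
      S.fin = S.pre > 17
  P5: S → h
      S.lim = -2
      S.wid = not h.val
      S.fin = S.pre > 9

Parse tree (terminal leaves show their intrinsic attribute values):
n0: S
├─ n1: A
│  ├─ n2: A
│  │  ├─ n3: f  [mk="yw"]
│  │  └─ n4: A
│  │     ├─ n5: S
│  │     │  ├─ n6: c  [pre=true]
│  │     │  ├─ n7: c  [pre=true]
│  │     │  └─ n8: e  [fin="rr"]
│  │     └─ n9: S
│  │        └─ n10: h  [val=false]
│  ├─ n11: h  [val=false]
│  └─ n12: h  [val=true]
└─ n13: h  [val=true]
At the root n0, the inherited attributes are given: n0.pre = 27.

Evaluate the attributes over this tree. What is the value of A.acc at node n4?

1. n0.pre = 27  [given at root]
2. n1.acc = 14  [S.pre * 3 - 67]
3. n2.acc = 15  [A₀.acc + 1]
4. n3.mk = "yw"  [terminal]
5. n4.acc = 6  [A₀.acc - 9]
6. n5.pre = 17  [17]
7. n6.pre = true  [terminal]
8. n7.pre = true  [terminal]
9. n8.fin = "rr"  [terminal]
10. n5.lim = 19  [S.pre + 2]
11. n5.wid = true  [c₁.pre and c₀.pre]
12. n5.fin = false  [S.pre > 17]
13. n9.pre = 9  [S₀.lim - 10]
14. n10.val = false  [terminal]
15. n9.lim = -2  [-2]
16. n9.wid = true  [not h.val]
17. n9.fin = false  [S.pre > 9]
18. n4.val = "ur"  ["ur"]
19. n2.val = "ywur"  [f.mk ++ A₁.val]
20. n11.val = false  [terminal]
21. n12.val = true  [terminal]
22. n1.val = "ywurp"  [A₁.val ++ "p"]
23. n13.val = true  [terminal]
24. n0.lim = -4  [S.pre - 31]
25. n0.wid = false  [h.val == false]
26. n0.fin = true  [h.val == true]

6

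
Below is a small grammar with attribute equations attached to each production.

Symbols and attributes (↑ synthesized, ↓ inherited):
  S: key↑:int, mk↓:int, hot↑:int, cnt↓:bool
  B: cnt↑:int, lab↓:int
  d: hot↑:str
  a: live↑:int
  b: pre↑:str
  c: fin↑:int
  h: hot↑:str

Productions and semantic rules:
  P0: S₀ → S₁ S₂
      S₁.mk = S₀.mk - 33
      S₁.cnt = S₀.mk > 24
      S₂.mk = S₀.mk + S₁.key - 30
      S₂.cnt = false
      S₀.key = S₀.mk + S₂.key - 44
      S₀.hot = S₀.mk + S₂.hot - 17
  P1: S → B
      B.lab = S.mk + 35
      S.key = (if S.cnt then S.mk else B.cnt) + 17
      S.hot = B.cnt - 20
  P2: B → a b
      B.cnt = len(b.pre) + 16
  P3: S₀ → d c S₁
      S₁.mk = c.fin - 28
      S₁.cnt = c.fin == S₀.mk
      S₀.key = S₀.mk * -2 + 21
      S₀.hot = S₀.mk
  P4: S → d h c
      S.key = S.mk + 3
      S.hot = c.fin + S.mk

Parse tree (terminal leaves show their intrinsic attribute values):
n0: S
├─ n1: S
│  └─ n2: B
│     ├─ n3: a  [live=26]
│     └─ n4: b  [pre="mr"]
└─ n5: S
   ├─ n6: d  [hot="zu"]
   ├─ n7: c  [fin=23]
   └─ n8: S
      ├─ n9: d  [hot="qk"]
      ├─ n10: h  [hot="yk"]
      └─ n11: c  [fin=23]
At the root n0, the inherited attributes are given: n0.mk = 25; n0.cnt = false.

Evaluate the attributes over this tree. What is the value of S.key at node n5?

1. n0.mk = 25  [given at root]
2. n0.cnt = false  [given at root]
3. n1.mk = -8  [S₀.mk - 33]
4. n1.cnt = true  [S₀.mk > 24]
5. n2.lab = 27  [S.mk + 35]
6. n3.live = 26  [terminal]
7. n4.pre = "mr"  [terminal]
8. n2.cnt = 18  [len(b.pre) + 16]
9. n1.key = 9  [(if S.cnt then S.mk else B.cnt) + 17]
10. n1.hot = -2  [B.cnt - 20]
11. n5.mk = 4  [S₀.mk + S₁.key - 30]
12. n5.cnt = false  [false]
13. n6.hot = "zu"  [terminal]
14. n7.fin = 23  [terminal]
15. n8.mk = -5  [c.fin - 28]
16. n8.cnt = false  [c.fin == S₀.mk]
17. n9.hot = "qk"  [terminal]
18. n10.hot = "yk"  [terminal]
19. n11.fin = 23  [terminal]
20. n8.key = -2  [S.mk + 3]
21. n8.hot = 18  [c.fin + S.mk]
22. n5.key = 13  [S₀.mk * -2 + 21]
23. n5.hot = 4  [S₀.mk]
24. n0.key = -6  [S₀.mk + S₂.key - 44]
25. n0.hot = 12  [S₀.mk + S₂.hot - 17]

13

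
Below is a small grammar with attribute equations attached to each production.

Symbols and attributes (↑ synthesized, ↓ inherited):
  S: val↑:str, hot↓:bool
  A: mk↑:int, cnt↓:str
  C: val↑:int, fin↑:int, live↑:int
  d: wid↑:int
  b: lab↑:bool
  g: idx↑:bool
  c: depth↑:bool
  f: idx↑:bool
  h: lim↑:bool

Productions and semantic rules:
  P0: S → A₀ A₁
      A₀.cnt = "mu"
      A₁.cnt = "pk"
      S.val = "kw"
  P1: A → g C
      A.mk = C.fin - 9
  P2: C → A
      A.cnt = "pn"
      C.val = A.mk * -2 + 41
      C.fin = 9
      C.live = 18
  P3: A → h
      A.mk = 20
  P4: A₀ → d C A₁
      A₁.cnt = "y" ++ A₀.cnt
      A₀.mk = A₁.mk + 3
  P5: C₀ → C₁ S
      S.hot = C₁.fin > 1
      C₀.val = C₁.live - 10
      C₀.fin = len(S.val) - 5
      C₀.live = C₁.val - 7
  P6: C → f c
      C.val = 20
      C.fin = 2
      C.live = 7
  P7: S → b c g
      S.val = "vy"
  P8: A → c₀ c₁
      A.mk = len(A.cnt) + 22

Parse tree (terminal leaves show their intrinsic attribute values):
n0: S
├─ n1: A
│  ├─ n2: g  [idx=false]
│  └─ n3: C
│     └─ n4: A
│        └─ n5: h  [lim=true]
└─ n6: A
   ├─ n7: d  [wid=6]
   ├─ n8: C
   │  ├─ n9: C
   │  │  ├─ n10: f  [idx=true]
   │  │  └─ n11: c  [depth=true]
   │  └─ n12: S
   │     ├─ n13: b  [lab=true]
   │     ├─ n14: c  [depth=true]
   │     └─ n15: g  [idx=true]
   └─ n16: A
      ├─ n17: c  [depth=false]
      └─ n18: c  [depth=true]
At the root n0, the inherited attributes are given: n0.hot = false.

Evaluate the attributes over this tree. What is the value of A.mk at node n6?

1. n0.hot = false  [given at root]
2. n1.cnt = "mu"  ["mu"]
3. n2.idx = false  [terminal]
4. n4.cnt = "pn"  ["pn"]
5. n5.lim = true  [terminal]
6. n4.mk = 20  [20]
7. n3.val = 1  [A.mk * -2 + 41]
8. n3.fin = 9  [9]
9. n3.live = 18  [18]
10. n1.mk = 0  [C.fin - 9]
11. n6.cnt = "pk"  ["pk"]
12. n7.wid = 6  [terminal]
13. n10.idx = true  [terminal]
14. n11.depth = true  [terminal]
15. n9.val = 20  [20]
16. n9.fin = 2  [2]
17. n9.live = 7  [7]
18. n12.hot = true  [C₁.fin > 1]
19. n13.lab = true  [terminal]
20. n14.depth = true  [terminal]
21. n15.idx = true  [terminal]
22. n12.val = "vy"  ["vy"]
23. n8.val = -3  [C₁.live - 10]
24. n8.fin = -3  [len(S.val) - 5]
25. n8.live = 13  [C₁.val - 7]
26. n16.cnt = "ypk"  ["y" ++ A₀.cnt]
27. n17.depth = false  [terminal]
28. n18.depth = true  [terminal]
29. n16.mk = 25  [len(A.cnt) + 22]
30. n6.mk = 28  [A₁.mk + 3]
31. n0.val = "kw"  ["kw"]

28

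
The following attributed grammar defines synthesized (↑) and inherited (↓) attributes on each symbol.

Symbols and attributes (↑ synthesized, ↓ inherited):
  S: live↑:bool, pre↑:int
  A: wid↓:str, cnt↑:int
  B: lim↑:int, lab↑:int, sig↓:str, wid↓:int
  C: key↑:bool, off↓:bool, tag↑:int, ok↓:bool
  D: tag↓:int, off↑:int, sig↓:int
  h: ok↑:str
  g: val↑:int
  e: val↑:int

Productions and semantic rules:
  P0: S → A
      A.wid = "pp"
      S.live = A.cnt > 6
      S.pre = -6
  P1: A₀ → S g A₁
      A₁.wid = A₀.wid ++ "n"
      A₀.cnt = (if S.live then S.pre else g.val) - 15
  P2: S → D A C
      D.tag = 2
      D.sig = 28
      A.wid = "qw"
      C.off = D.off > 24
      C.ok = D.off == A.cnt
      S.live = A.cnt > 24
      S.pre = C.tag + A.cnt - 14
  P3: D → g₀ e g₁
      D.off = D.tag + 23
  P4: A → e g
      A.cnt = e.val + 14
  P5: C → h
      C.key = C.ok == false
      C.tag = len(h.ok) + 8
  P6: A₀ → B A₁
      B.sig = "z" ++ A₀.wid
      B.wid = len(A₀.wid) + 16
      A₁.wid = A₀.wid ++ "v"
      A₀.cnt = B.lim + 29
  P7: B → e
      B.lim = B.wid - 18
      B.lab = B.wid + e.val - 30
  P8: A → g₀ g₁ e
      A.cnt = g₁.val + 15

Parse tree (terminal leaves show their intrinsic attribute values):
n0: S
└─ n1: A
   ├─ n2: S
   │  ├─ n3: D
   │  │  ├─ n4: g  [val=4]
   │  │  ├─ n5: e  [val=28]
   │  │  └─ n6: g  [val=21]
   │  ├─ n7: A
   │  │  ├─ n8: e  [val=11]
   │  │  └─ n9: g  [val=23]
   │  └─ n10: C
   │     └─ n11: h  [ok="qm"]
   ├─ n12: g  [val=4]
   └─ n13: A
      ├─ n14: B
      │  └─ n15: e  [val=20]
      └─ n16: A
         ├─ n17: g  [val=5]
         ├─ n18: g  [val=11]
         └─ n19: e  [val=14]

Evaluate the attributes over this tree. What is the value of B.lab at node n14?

9

1. n1.wid = "pp"  ["pp"]
2. n3.tag = 2  [2]
3. n3.sig = 28  [28]
4. n4.val = 4  [terminal]
5. n5.val = 28  [terminal]
6. n6.val = 21  [terminal]
7. n3.off = 25  [D.tag + 23]
8. n7.wid = "qw"  ["qw"]
9. n8.val = 11  [terminal]
10. n9.val = 23  [terminal]
11. n7.cnt = 25  [e.val + 14]
12. n10.off = true  [D.off > 24]
13. n10.ok = true  [D.off == A.cnt]
14. n11.ok = "qm"  [terminal]
15. n10.key = false  [C.ok == false]
16. n10.tag = 10  [len(h.ok) + 8]
17. n2.live = true  [A.cnt > 24]
18. n2.pre = 21  [C.tag + A.cnt - 14]
19. n12.val = 4  [terminal]
20. n13.wid = "ppn"  [A₀.wid ++ "n"]
21. n14.sig = "zppn"  ["z" ++ A₀.wid]
22. n14.wid = 19  [len(A₀.wid) + 16]
23. n15.val = 20  [terminal]
24. n14.lim = 1  [B.wid - 18]
25. n14.lab = 9  [B.wid + e.val - 30]
26. n16.wid = "ppnv"  [A₀.wid ++ "v"]
27. n17.val = 5  [terminal]
28. n18.val = 11  [terminal]
29. n19.val = 14  [terminal]
30. n16.cnt = 26  [g₁.val + 15]
31. n13.cnt = 30  [B.lim + 29]
32. n1.cnt = 6  [(if S.live then S.pre else g.val) - 15]
33. n0.live = false  [A.cnt > 6]
34. n0.pre = -6  [-6]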